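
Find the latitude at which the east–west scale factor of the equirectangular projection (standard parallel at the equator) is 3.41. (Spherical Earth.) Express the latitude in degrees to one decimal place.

Plate carrée: h = 1, k = sec φ along parallels.
sec φ = 3.41  ⇒  cos φ = 0.2933  ⇒  φ ≈ 72.9°.

72.9°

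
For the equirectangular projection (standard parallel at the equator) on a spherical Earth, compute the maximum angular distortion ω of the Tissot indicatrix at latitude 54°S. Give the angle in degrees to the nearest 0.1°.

30.1°

In the plate carrée (x = Rλ, y = Rφ), meridians are true-scale (h = 1) and parallels are stretched by k = sec φ.
At 54°: h = 1.000, k = 1.701; principal scales a = 1.701, b = 1.000.
sin(ω/2) = (a − b)/(a + b) = 0.7013/2.701 = 0.2596, so ω = 2 arcsin(0.2596) ≈ 30.1°.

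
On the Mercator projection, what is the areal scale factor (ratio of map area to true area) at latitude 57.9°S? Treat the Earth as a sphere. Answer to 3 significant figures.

Mercator is conformal, so the point scale is isotropic: h = k = sec φ = 1/cos φ.
Areal scale = k² = sec²φ = 1/cos²(57.9°) = 1/0.5314² = 3.541.

3.54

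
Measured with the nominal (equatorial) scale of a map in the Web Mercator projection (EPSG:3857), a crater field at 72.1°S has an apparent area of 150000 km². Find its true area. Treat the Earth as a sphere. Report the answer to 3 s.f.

14200 km²

For Mercator, h = k = sec φ (a conformal cylindrical projection has a single point scale, 1/cos φ).
Areal scale = k² = sec²φ = 1/cos²(72.1°) = 1/0.3074² = 10.59.
True area = apparent / (areal scale) = 150000 / 10.59 ≈ 14200 km².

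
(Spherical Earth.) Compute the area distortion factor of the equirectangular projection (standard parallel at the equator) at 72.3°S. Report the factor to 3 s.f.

In the plate carrée (x = Rλ, y = Rφ), meridians are true-scale (h = 1) and parallels are stretched by k = sec φ.
Areal scale = h·k = 1 × sec φ; at 72.3°, h = 1.000, k = 3.289, so h·k = 3.289.

3.29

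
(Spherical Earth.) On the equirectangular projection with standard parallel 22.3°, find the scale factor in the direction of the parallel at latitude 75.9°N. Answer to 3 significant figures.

3.80

In the equirectangular projection with standard parallel φ₀ = 22.3° (x = Rλ cos φ₀, y = Rφ), meridians are true-scale (h = 1) and the parallel scale is k = cos φ₀ / cos φ.
k = cos 22.3° / cos 75.9° = 0.9252/0.2436 = 3.798.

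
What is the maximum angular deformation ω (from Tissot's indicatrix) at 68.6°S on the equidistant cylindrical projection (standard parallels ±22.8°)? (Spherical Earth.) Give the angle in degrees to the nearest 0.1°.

51.3°

The equidistant cylindrical projection with φ₀ = 22.8° has h = 1 (meridians true) and k = cos φ₀ / cos φ along parallels.
At 68.6°: h = 1.000, k = 2.527; principal scales a = 2.527, b = 1.000.
sin(ω/2) = (a − b)/(a + b) = 1.527/3.527 = 0.4329, so ω = 2 arcsin(0.4329) ≈ 51.3°.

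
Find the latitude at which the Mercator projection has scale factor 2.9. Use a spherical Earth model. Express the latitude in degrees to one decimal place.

Mercator scale is k = sec φ = 1/cos φ.
1/cos φ = 2.9  ⇒  cos φ = 0.3448  ⇒  φ = arccos(0.3448) ≈ 69.8°.

69.8°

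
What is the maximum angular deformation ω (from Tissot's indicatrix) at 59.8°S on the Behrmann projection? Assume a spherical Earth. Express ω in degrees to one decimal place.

59.4°

The Behrmann projection is cylindrical equal-area with φ₀ = 30°. For cylindrical equal-area with standard parallel φ₀, h = cos φ / cos φ₀ and k = cos φ₀ / cos φ, so h·k = 1.
At 59.8°: h = 0.5808, k = 1.722; principal scales a = 1.722, b = 0.5808.
sin(ω/2) = (a − b)/(a + b) = 1.141/2.302 = 0.4955, so ω = 2 arcsin(0.4955) ≈ 59.4°.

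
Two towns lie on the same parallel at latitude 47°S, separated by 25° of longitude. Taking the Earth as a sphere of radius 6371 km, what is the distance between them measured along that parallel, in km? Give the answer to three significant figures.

Arc length along a parallel = R cos φ · Δλ (with Δλ in radians).
= 6371 × cos 47° × (25° × π/180) = 6371 × 0.6820 × 0.4363 ≈ 1900 km.

1900 km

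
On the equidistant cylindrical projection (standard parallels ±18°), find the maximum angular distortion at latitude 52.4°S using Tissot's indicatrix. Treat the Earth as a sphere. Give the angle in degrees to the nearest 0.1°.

25.2°

The equidistant cylindrical projection with φ₀ = 18° has h = 1 (meridians true) and k = cos φ₀ / cos φ along parallels.
At 52.4°: h = 1.000, k = 1.559; principal scales a = 1.559, b = 1.000.
sin(ω/2) = (a − b)/(a + b) = 0.5587/2.559 = 0.2184, so ω = 2 arcsin(0.2184) ≈ 25.2°.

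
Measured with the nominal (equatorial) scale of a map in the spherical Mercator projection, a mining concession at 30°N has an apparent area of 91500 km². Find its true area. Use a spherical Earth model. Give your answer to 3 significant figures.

68600 km²

For Mercator, h = k = sec φ (a conformal cylindrical projection has a single point scale, 1/cos φ).
Areal scale = k² = sec²φ = 1/cos²(30°) = 1/0.8660² = 1.333.
True area = apparent / (areal scale) = 91500 / 1.333 ≈ 68600 km².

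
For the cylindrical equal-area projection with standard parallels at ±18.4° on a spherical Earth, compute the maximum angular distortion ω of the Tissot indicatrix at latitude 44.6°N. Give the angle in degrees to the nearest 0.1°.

32.5°

A cylindrical equal-area projection with standard parallel φ₀ has meridian scale h = cos φ / cos φ₀ and parallel scale k = cos φ₀ / cos φ (so areas are preserved, h·k = 1).
At 44.6°: h = 0.7504, k = 1.333; principal scales a = 1.333, b = 0.7504.
sin(ω/2) = (a − b)/(a + b) = 0.5823/2.083 = 0.2795, so ω = 2 arcsin(0.2795) ≈ 32.5°.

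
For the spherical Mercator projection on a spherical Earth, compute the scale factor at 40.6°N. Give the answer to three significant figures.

1.32

The Mercator projection is conformal; its linear scale factor is the same in every direction and equals sec φ = 1/cos φ.
k = 1/cos 40.6° = 1/0.7593 = 1.317.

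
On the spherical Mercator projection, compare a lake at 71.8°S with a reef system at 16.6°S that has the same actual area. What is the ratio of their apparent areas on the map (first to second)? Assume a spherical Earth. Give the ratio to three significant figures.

9.41

Mercator areal scale is sec²φ.
At 71.8°: sec²(71.8°) = 1/0.3123² = 10.25.
At 16.6°: sec²(16.6°) = 1/0.9583² = 1.089.
Ratio = 10.25/1.089 = cos²(16.6°)/cos²(71.8°) ≈ 9.41.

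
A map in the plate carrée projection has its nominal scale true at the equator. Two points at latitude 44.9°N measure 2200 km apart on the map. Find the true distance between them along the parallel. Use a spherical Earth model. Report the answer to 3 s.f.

1560 km

Plate carrée maps x = Rλ, y = Rφ. The meridian scale is h = 1 and the parallel scale is k = 1/cos φ = sec φ.
Along the parallel at 44.9°, map distances are exaggerated by k = sec 44.9° = 1.412.
True distance = 2200 / 1.412 = 2200 × cos 44.9° ≈ 1560 km.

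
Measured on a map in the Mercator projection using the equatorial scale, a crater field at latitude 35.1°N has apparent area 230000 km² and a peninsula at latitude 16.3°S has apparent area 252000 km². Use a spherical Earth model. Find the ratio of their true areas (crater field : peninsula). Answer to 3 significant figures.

Since Mercator area scale is 1/cos²φ, the true area equals the apparent area multiplied by cos²φ.
True area of crater field: 230000 × cos²(35.1°) = 230000 × 0.6694 = 154000 km².
True area of peninsula: 252000 × cos²(16.3°) = 252000 × 0.9212 = 232100 km².
Ratio = 154000 / 232100 ≈ 0.663.

0.663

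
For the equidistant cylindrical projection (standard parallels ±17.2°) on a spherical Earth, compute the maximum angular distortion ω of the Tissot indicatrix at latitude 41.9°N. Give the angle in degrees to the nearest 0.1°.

With standard parallel φ₀ = 17.2°, the equirectangular projection gives x = Rλ cos φ₀, y = Rφ, so h = 1 and k = cos 17.2° / cos φ.
At 41.9°: h = 1.000, k = 1.283; principal scales a = 1.283, b = 1.000.
sin(ω/2) = (a − b)/(a + b) = 0.2834/2.283 = 0.1241, so ω = 2 arcsin(0.1241) ≈ 14.3°.

14.3°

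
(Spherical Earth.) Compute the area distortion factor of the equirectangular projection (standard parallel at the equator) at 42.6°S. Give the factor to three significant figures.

Plate carrée maps x = Rλ, y = Rφ. The meridian scale is h = 1 and the parallel scale is k = 1/cos φ = sec φ.
Areal scale = h·k = 1 × sec φ; at 42.6°, h = 1.000, k = 1.359, so h·k = 1.359.

1.36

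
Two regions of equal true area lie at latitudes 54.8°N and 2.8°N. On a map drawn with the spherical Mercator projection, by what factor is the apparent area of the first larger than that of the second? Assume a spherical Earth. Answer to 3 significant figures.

3.00

Mercator is conformal with k = sec φ, so areal scale = k² = sec²φ.
At 54.8°: sec²(54.8°) = 1/0.5764² = 3.010.
At 2.8°: sec²(2.8°) = 1/0.9988² = 1.002.
Ratio = 3.010/1.002 = cos²(2.8°)/cos²(54.8°) ≈ 3.00.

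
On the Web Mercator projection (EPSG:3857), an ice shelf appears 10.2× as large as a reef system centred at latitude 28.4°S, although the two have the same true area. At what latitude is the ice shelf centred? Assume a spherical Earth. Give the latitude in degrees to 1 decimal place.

On Mercator, (apparent₁)/(apparent₂) = sec²φ₁ / sec²φ₂ when true areas are equal.
cos²φ₂ / cos²φ₁ = 10.2  ⇒  cos φ₁ = cos 28.4° / √10.2 = 0.8796/3.194 = 0.2754.
φ₁ = arccos(0.2754) ≈ 74.0°.

74.0°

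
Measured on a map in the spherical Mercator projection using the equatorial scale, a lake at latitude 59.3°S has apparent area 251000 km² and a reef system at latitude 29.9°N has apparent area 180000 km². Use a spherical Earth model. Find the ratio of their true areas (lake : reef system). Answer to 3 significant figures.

0.484

Since Mercator area scale is 1/cos²φ, the true area equals the apparent area multiplied by cos²φ.
True area of lake: 251000 × cos²(59.3°) = 251000 × 0.2607 = 65420 km².
True area of reef system: 180000 × cos²(29.9°) = 180000 × 0.7515 = 135300 km².
Ratio = 65420 / 135300 ≈ 0.484.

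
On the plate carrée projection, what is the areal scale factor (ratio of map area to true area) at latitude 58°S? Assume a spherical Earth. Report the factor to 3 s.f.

1.89

Plate carrée maps x = Rλ, y = Rφ. The meridian scale is h = 1 and the parallel scale is k = 1/cos φ = sec φ.
Areal scale = h·k = 1 × sec φ; at 58°, h = 1.000, k = 1.887, so h·k = 1.887.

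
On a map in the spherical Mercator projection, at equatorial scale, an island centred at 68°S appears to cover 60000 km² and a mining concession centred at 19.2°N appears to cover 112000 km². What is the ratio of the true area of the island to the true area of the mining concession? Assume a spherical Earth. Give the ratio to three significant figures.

0.0843

On Mercator the areal scale is sec²φ, so true area = apparent × cos²φ.
True area of island: 60000 × cos²(68°) = 60000 × 0.1403 = 8420 km².
True area of mining concession: 112000 × cos²(19.2°) = 112000 × 0.8918 = 99890 km².
Ratio = 8420 / 99890 ≈ 0.0843.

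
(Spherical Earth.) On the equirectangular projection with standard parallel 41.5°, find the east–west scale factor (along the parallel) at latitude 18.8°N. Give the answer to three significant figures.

0.791

With standard parallel φ₀ = 41.5°, the equirectangular projection gives x = Rλ cos φ₀, y = Rφ, so h = 1 and k = cos 41.5° / cos φ.
k = cos 41.5° / cos 18.8° = 0.7490/0.9466 = 0.7912.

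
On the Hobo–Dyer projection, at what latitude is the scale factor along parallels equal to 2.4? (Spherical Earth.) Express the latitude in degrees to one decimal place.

70.7°

The Hobo–Dyer projection is cylindrical equal-area with φ₀ = 37.5°. Cylindrical equal-area (φ₀ = 37.5°): h = cos φ / cos 37.5° along meridians, k = cos 37.5° / cos φ along parallels; h·k = 1.
k = cos φ₀ / cos φ = 2.4  ⇒  cos φ = cos 37.5° / 2.4 = 0.3306.
φ = arccos(0.3306) ≈ 70.7°.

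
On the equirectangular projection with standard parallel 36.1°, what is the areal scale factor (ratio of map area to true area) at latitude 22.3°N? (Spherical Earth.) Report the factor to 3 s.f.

0.873

The equidistant cylindrical projection with φ₀ = 36.1° has h = 1 (meridians true) and k = cos φ₀ / cos φ along parallels.
Areal scale = h·k = 1 × cos φ₀ / cos φ; at 22.3°, h = 1.000, k = 0.8733, so h·k = 0.8733.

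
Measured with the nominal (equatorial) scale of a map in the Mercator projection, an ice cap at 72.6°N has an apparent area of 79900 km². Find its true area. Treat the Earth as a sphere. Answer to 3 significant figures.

Mercator is conformal, so the point scale is isotropic: h = k = sec φ = 1/cos φ.
Areal scale = k² = sec²φ = 1/cos²(72.6°) = 1/0.2990² = 11.18.
True area = apparent / (areal scale) = 79900 / 11.18 ≈ 7150 km².

7150 km²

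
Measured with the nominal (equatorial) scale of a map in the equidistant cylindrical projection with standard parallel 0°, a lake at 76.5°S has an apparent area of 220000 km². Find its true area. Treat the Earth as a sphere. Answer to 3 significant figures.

Plate carrée maps x = Rλ, y = Rφ. The meridian scale is h = 1 and the parallel scale is k = 1/cos φ = sec φ.
Areal scale = h·k = 1 × sec φ; at 76.5°, h = 1.000, k = 4.284, so h·k = 4.284.
True area = apparent / (areal scale) = 220000 / 4.284 ≈ 51400 km².

51400 km²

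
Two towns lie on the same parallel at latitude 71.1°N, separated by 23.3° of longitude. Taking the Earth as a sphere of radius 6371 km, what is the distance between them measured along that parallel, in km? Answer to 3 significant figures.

839 km

Arc length along a parallel = R cos φ · Δλ (with Δλ in radians).
= 6371 × cos 71.1° × (23.3° × π/180) = 6371 × 0.3239 × 0.4067 ≈ 839 km.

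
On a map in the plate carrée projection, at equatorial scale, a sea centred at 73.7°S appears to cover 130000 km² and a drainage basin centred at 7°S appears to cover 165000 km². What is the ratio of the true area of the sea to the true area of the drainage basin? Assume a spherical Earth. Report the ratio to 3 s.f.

Plate carrée has h = 1 and k = sec φ, giving areal scale sec φ; true area = (apparent area) · cos φ.
True area of sea: 130000 × cos(73.7°) = 130000 × 0.2807 = 36490 km².
True area of drainage basin: 165000 × cos(7°) = 165000 × 0.9925 = 163800 km².
Ratio = 36490 / 163800 ≈ 0.223.

0.223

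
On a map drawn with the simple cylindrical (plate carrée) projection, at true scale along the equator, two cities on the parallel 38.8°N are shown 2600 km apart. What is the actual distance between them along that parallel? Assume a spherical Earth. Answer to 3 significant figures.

2030 km

For the equirectangular projection with φ₀ = 0 (plate carrée), h = 1 along meridians and k = sec φ along parallels.
Along the parallel at 38.8°, map distances are exaggerated by k = sec 38.8° = 1.283.
True distance = 2600 / 1.283 = 2600 × cos 38.8° ≈ 2030 km.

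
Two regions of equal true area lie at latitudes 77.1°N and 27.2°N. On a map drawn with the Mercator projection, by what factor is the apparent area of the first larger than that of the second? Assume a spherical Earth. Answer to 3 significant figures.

On Mercator, area is exaggerated by sec²φ = 1/cos²φ.
At 77.1°: sec²(77.1°) = 1/0.2233² = 20.06.
At 27.2°: sec²(27.2°) = 1/0.8894² = 1.264.
Ratio = 20.06/1.264 = cos²(27.2°)/cos²(77.1°) ≈ 15.9.

15.9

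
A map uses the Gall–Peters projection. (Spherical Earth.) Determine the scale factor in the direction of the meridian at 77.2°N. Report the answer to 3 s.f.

0.313

Gall–Peters is a cylindrical equal-area projection with standard parallels at ±45°. Cylindrical equal-area (φ₀ = 45°): h = cos φ / cos 45° along meridians, k = cos 45° / cos φ along parallels; h·k = 1.
h = cos 77.2° / cos 45° = 0.2215/0.7071 = 0.3133.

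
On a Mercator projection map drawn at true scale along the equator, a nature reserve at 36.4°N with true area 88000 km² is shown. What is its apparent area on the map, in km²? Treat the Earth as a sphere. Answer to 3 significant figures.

For Mercator, h = k = sec φ (a conformal cylindrical projection has a single point scale, 1/cos φ).
Areal scale = k² = sec²φ = 1/cos²(36.4°) = 1/0.8049² = 1.544.
Apparent area = 88000 × 1.544 ≈ 136000 km².

136000 km²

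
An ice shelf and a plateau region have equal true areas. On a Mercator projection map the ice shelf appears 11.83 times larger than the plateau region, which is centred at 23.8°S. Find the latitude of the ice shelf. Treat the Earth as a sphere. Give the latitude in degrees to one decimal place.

Mercator areal scale is sec²φ, so apparent-area ratio = sec²φ₁ / sec²φ₂ = cos²φ₂ / cos²φ₁.
cos²φ₂ / cos²φ₁ = 11.83  ⇒  cos φ₁ = cos 23.8° / √11.83 = 0.9150/3.439 = 0.2660.
φ₁ = arccos(0.2660) ≈ 74.6°.

74.6°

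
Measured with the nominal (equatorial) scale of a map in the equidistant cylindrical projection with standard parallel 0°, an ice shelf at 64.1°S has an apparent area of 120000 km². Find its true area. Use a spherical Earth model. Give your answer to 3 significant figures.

Plate carrée maps x = Rλ, y = Rφ. The meridian scale is h = 1 and the parallel scale is k = 1/cos φ = sec φ.
Areal scale = h·k = 1 × sec φ; at 64.1°, h = 1.000, k = 2.289, so h·k = 2.289.
True area = apparent / (areal scale) = 120000 / 2.289 ≈ 52400 km².

52400 km²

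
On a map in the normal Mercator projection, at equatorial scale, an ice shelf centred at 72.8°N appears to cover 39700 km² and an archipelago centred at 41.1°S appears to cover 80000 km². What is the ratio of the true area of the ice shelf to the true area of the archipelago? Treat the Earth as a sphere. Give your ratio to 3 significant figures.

0.0764

On Mercator the areal scale is sec²φ, so true area = apparent × cos²φ.
True area of ice shelf: 39700 × cos²(72.8°) = 39700 × 0.08744 = 3471 km².
True area of archipelago: 80000 × cos²(41.1°) = 80000 × 0.5679 = 45430 km².
Ratio = 3471 / 45430 ≈ 0.0764.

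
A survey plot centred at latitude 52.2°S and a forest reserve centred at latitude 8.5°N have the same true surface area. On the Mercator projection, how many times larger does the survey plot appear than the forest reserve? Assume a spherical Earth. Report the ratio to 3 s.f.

On Mercator, area is exaggerated by sec²φ = 1/cos²φ.
At 52.2°: sec²(52.2°) = 1/0.6129² = 2.662.
At 8.5°: sec²(8.5°) = 1/0.9890² = 1.022.
Ratio = 2.662/1.022 = cos²(8.5°)/cos²(52.2°) ≈ 2.60.

2.60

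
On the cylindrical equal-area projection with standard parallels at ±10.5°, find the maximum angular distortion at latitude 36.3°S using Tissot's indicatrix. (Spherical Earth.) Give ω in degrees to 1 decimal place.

For cylindrical equal-area with standard parallel φ₀, h = cos φ / cos φ₀ and k = cos φ₀ / cos φ, so h·k = 1.
At 36.3°: h = 0.8197, k = 1.220; principal scales a = 1.220, b = 0.8197.
sin(ω/2) = (a − b)/(a + b) = 0.4004/2.040 = 0.1963, so ω = 2 arcsin(0.1963) ≈ 22.6°.

22.6°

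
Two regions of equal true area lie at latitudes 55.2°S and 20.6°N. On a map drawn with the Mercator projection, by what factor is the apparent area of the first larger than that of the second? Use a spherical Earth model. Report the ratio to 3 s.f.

Mercator areal scale is sec²φ.
At 55.2°: sec²(55.2°) = 1/0.5707² = 3.070.
At 20.6°: sec²(20.6°) = 1/0.9361² = 1.141.
Ratio = 3.070/1.141 = cos²(20.6°)/cos²(55.2°) ≈ 2.69.

2.69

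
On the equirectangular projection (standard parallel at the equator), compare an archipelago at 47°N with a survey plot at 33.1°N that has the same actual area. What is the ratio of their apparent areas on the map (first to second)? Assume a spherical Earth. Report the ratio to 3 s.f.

1.23

For the equirectangular projection with φ₀ = 0 (plate carrée), h = 1 along meridians and k = sec φ along parallels.
Areal scale at 47°: h·k = 1.000 × 1.466 = 1.466.
Areal scale at 33.1°: h·k = 1.000 × 1.194 = 1.194.
Ratio = 1.466/1.194 ≈ 1.23.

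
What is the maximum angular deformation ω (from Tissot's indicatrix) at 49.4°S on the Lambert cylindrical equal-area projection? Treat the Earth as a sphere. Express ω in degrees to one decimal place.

47.8°

The Lambert cylindrical equal-area projection is the cylindrical equal-area projection with its standard parallel at the equator (φ₀ = 0). A cylindrical equal-area projection with standard parallel φ₀ has meridian scale h = cos φ / cos φ₀ and parallel scale k = cos φ₀ / cos φ (so areas are preserved, h·k = 1).
At 49.4°: h = 0.6508, k = 1.537; principal scales a = 1.537, b = 0.6508.
sin(ω/2) = (a − b)/(a + b) = 0.8859/2.187 = 0.4050, so ω = 2 arcsin(0.4050) ≈ 47.8°.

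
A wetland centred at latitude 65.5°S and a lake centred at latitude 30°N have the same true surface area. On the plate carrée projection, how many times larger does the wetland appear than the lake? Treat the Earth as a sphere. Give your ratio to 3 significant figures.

For the equirectangular projection with φ₀ = 0 (plate carrée), h = 1 along meridians and k = sec φ along parallels.
Areal scale at 65.5°: h·k = 1.000 × 2.411 = 2.411.
Areal scale at 30°: h·k = 1.000 × 1.155 = 1.155.
Ratio = 2.411/1.155 ≈ 2.09.

2.09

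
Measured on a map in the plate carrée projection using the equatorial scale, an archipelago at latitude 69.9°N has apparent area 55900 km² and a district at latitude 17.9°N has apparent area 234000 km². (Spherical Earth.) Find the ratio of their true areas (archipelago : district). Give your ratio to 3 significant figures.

Plate carrée has h = 1 and k = sec φ, giving areal scale sec φ; true area = (apparent area) · cos φ.
True area of archipelago: 55900 × cos(69.9°) = 55900 × 0.3437 = 19210 km².
True area of district: 234000 × cos(17.9°) = 234000 × 0.9516 = 222700 km².
Ratio = 19210 / 222700 ≈ 0.0863.

0.0863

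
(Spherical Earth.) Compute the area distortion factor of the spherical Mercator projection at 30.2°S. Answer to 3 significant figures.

The Mercator projection is conformal; its linear scale factor is the same in every direction and equals sec φ = 1/cos φ.
Areal scale = k² = sec²φ = 1/cos²(30.2°) = 1/0.8643² = 1.339.

1.34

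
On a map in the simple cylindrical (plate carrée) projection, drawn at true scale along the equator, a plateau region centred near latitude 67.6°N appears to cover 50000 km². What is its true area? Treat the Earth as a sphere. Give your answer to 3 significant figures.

For the equirectangular projection with φ₀ = 0 (plate carrée), h = 1 along meridians and k = sec φ along parallels.
Areal scale = h·k = 1 × sec φ; at 67.6°, h = 1.000, k = 2.624, so h·k = 2.624.
True area = apparent / (areal scale) = 50000 / 2.624 ≈ 19100 km².

19100 km²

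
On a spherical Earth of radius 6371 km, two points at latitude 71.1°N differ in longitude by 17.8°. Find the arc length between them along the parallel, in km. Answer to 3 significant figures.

641 km

Arc length along a parallel = R cos φ · Δλ (with Δλ in radians).
= 6371 × cos 71.1° × (17.8° × π/180) = 6371 × 0.3239 × 0.3107 ≈ 641 km.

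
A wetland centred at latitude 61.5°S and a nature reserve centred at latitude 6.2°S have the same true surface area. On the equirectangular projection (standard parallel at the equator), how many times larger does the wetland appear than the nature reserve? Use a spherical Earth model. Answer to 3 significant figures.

2.08

Plate carrée maps x = Rλ, y = Rφ. The meridian scale is h = 1 and the parallel scale is k = 1/cos φ = sec φ.
Areal scale at 61.5°: h·k = 1.000 × 2.096 = 2.096.
Areal scale at 6.2°: h·k = 1.000 × 1.006 = 1.006.
Ratio = 2.096/1.006 ≈ 2.08.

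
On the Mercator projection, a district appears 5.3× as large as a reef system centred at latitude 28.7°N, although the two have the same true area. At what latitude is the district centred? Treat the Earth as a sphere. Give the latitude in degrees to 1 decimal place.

Mercator areal scale is sec²φ, so apparent-area ratio = sec²φ₁ / sec²φ₂ = cos²φ₂ / cos²φ₁.
cos²φ₂ / cos²φ₁ = 5.3  ⇒  cos φ₁ = cos 28.7° / √5.3 = 0.8771/2.302 = 0.3810.
φ₁ = arccos(0.3810) ≈ 67.6°.

67.6°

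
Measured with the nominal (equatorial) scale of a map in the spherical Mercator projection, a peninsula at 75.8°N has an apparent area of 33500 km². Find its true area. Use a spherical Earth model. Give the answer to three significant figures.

2020 km²

The Mercator projection is conformal; its linear scale factor is the same in every direction and equals sec φ = 1/cos φ.
Areal scale = k² = sec²φ = 1/cos²(75.8°) = 1/0.2453² = 16.62.
True area = apparent / (areal scale) = 33500 / 16.62 ≈ 2020 km².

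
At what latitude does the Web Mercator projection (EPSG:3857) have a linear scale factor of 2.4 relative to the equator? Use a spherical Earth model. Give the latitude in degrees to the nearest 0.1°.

Mercator scale is k = sec φ = 1/cos φ.
1/cos φ = 2.4  ⇒  cos φ = 0.4167  ⇒  φ = arccos(0.4167) ≈ 65.4°.

65.4°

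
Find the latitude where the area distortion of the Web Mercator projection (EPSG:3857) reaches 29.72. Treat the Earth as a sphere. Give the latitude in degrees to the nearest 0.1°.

Mercator areal scale is sec²φ.
sec²φ = 29.72  ⇒  cos²φ = 0.03365  ⇒  cos φ = 0.1834.
φ = arccos(0.1834) ≈ 79.4°.

79.4°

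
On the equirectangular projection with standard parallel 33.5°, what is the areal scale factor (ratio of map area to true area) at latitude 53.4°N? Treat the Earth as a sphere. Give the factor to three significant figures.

In the equirectangular projection with standard parallel φ₀ = 33.5° (x = Rλ cos φ₀, y = Rφ), meridians are true-scale (h = 1) and the parallel scale is k = cos φ₀ / cos φ.
Areal scale = h·k = 1 × cos φ₀ / cos φ; at 53.4°, h = 1.000, k = 1.399, so h·k = 1.399.

1.40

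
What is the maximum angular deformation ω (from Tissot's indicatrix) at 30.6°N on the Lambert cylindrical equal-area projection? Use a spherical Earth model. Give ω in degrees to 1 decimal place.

The Lambert cylindrical equal-area projection is the cylindrical equal-area projection with its standard parallel at the equator (φ₀ = 0). For cylindrical equal-area with standard parallel φ₀, h = cos φ / cos φ₀ and k = cos φ₀ / cos φ, so h·k = 1.
At 30.6°: h = 0.8607, k = 1.162; principal scales a = 1.162, b = 0.8607.
sin(ω/2) = (a − b)/(a + b) = 0.3010/2.023 = 0.1488, so ω = 2 arcsin(0.1488) ≈ 17.1°.

17.1°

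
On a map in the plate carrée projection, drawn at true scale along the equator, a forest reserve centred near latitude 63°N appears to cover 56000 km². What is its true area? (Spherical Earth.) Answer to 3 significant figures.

For the equirectangular projection with φ₀ = 0 (plate carrée), h = 1 along meridians and k = sec φ along parallels.
Areal scale = h·k = 1 × sec φ; at 63°, h = 1.000, k = 2.203, so h·k = 2.203.
True area = apparent / (areal scale) = 56000 / 2.203 ≈ 25400 km².

25400 km²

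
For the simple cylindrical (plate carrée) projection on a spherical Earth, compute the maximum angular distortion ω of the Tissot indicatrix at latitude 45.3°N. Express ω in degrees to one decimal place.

Plate carrée maps x = Rλ, y = Rφ. The meridian scale is h = 1 and the parallel scale is k = 1/cos φ = sec φ.
At 45.3°: h = 1.000, k = 1.422; principal scales a = 1.422, b = 1.000.
sin(ω/2) = (a − b)/(a + b) = 0.4217/2.422 = 0.1741, so ω = 2 arcsin(0.1741) ≈ 20.1°.

20.1°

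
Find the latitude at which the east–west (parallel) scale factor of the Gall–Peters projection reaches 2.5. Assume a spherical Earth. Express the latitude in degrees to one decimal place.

73.6°

The Gall–Peters projection is cylindrical equal-area with φ₀ = 45°. Cylindrical equal-area (φ₀ = 45°): h = cos φ / cos 45° along meridians, k = cos 45° / cos φ along parallels; h·k = 1.
k = cos φ₀ / cos φ = 2.5  ⇒  cos φ = cos 45° / 2.5 = 0.2828.
φ = arccos(0.2828) ≈ 73.6°.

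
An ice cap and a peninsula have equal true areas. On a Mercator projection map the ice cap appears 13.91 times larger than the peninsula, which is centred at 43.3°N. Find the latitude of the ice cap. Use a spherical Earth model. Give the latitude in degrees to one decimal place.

Mercator areal scale is sec²φ, so apparent-area ratio = sec²φ₁ / sec²φ₂ = cos²φ₂ / cos²φ₁.
cos²φ₂ / cos²φ₁ = 13.91  ⇒  cos φ₁ = cos 43.3° / √13.91 = 0.7278/3.730 = 0.1951.
φ₁ = arccos(0.1951) ≈ 78.7°.

78.7°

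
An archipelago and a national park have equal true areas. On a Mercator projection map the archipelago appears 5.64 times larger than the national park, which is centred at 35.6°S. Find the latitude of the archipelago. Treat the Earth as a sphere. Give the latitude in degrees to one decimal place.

For equal true areas on Mercator, apparent areas scale as sec²φ, so the ratio is cos²φ₂ / cos²φ₁.
cos²φ₂ / cos²φ₁ = 5.64  ⇒  cos φ₁ = cos 35.6° / √5.64 = 0.8131/2.375 = 0.3424.
φ₁ = arccos(0.3424) ≈ 70.0°.

70.0°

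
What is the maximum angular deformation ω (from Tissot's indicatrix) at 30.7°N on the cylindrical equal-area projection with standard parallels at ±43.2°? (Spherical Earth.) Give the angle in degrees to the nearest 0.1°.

18.8°

Cylindrical equal-area (φ₀ = 43.2°): h = cos φ / cos 43.2° along meridians, k = cos 43.2° / cos φ along parallels; h·k = 1.
At 30.7°: h = 1.180, k = 0.8478; principal scales a = 1.180, b = 0.8478.
sin(ω/2) = (a − b)/(a + b) = 0.3318/2.027 = 0.1636, so ω = 2 arcsin(0.1636) ≈ 18.8°.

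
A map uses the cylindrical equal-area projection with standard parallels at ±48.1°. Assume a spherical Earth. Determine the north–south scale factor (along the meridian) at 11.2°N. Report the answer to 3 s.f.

1.47

Cylindrical equal-area (φ₀ = 48.1°): h = cos φ / cos 48.1° along meridians, k = cos 48.1° / cos φ along parallels; h·k = 1.
h = cos 11.2° / cos 48.1° = 0.9810/0.6678 = 1.469.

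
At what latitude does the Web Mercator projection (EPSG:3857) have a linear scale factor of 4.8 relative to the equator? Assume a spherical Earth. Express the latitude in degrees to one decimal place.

78.0°

Mercator scale is k = sec φ = 1/cos φ.
1/cos φ = 4.8  ⇒  cos φ = 0.2083  ⇒  φ = arccos(0.2083) ≈ 78.0°.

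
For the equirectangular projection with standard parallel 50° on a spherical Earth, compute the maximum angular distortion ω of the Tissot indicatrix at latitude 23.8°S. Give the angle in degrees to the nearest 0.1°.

The equidistant cylindrical projection with φ₀ = 50° has h = 1 (meridians true) and k = cos φ₀ / cos φ along parallels.
At 23.8°: h = 1.000, k = 0.7025; principal scales a = 1.000, b = 0.7025.
sin(ω/2) = (a − b)/(a + b) = 0.2975/1.703 = 0.1747, so ω = 2 arcsin(0.1747) ≈ 20.1°.

20.1°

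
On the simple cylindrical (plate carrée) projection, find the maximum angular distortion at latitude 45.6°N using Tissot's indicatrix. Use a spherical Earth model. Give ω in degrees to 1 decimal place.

In the plate carrée (x = Rλ, y = Rφ), meridians are true-scale (h = 1) and parallels are stretched by k = sec φ.
At 45.6°: h = 1.000, k = 1.429; principal scales a = 1.429, b = 1.000.
sin(ω/2) = (a − b)/(a + b) = 0.4293/2.429 = 0.1767, so ω = 2 arcsin(0.1767) ≈ 20.4°.

20.4°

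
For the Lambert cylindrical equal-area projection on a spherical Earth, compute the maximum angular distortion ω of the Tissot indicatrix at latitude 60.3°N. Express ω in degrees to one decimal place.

74.6°

The Lambert cylindrical equal-area projection is the cylindrical equal-area projection with its standard parallel at the equator (φ₀ = 0). Cylindrical equal-area (φ₀ = 0°): h = cos φ / cos 0° along meridians, k = cos 0° / cos φ along parallels; h·k = 1.
At 60.3°: h = 0.4955, k = 2.018; principal scales a = 2.018, b = 0.4955.
sin(ω/2) = (a − b)/(a + b) = 1.523/2.514 = 0.6058, so ω = 2 arcsin(0.6058) ≈ 74.6°.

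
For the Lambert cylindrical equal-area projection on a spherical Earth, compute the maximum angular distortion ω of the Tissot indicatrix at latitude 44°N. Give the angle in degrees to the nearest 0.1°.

The Lambert cylindrical equal-area projection is the cylindrical equal-area projection with its standard parallel at the equator (φ₀ = 0). Cylindrical equal-area (φ₀ = 0°): h = cos φ / cos 0° along meridians, k = cos 0° / cos φ along parallels; h·k = 1.
At 44°: h = 0.7193, k = 1.390; principal scales a = 1.390, b = 0.7193.
sin(ω/2) = (a − b)/(a + b) = 0.6708/2.110 = 0.3180, so ω = 2 arcsin(0.3180) ≈ 37.1°.

37.1°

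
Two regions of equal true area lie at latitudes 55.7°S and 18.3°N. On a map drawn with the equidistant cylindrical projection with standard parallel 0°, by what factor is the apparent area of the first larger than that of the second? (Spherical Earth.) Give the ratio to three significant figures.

For the equirectangular projection with φ₀ = 0 (plate carrée), h = 1 along meridians and k = sec φ along parallels.
Areal scale at 55.7°: h·k = 1.000 × 1.775 = 1.775.
Areal scale at 18.3°: h·k = 1.000 × 1.053 = 1.053.
Ratio = 1.775/1.053 ≈ 1.68.

1.68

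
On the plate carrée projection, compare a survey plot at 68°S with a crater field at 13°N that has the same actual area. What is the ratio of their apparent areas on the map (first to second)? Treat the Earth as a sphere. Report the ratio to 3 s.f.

Plate carrée maps x = Rλ, y = Rφ. The meridian scale is h = 1 and the parallel scale is k = 1/cos φ = sec φ.
Areal scale at 68°: h·k = 1.000 × 2.669 = 2.669.
Areal scale at 13°: h·k = 1.000 × 1.026 = 1.026.
Ratio = 2.669/1.026 ≈ 2.60.

2.60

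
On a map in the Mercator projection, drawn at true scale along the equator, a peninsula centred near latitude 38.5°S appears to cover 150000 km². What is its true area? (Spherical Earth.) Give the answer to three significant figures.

For Mercator, h = k = sec φ (a conformal cylindrical projection has a single point scale, 1/cos φ).
Areal scale = k² = sec²φ = 1/cos²(38.5°) = 1/0.7826² = 1.633.
True area = apparent / (areal scale) = 150000 / 1.633 ≈ 91900 km².

91900 km²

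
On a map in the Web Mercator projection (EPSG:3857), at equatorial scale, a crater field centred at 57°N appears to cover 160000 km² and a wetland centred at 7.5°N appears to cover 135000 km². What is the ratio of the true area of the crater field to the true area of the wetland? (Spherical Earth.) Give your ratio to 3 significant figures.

0.358

Since Mercator area scale is 1/cos²φ, the true area equals the apparent area multiplied by cos²φ.
True area of crater field: 160000 × cos²(57°) = 160000 × 0.2966 = 47460 km².
True area of wetland: 135000 × cos²(7.5°) = 135000 × 0.9830 = 132700 km².
Ratio = 47460 / 132700 ≈ 0.358.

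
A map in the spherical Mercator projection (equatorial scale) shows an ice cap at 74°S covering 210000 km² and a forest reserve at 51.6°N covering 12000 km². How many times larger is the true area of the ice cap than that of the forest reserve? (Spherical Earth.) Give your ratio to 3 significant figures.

3.45

Since Mercator area scale is 1/cos²φ, the true area equals the apparent area multiplied by cos²φ.
True area of ice cap: 210000 × cos²(74°) = 210000 × 0.07598 = 15950 km².
True area of forest reserve: 12000 × cos²(51.6°) = 12000 × 0.3858 = 4630 km².
Ratio = 15950 / 4630 ≈ 3.45.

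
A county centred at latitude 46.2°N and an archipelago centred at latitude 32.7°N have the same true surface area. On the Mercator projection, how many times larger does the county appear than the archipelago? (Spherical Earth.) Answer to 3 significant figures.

Mercator areal scale is sec²φ.
At 46.2°: sec²(46.2°) = 1/0.6921² = 2.087.
At 32.7°: sec²(32.7°) = 1/0.8415² = 1.412.
Ratio = 2.087/1.412 = cos²(32.7°)/cos²(46.2°) ≈ 1.48.

1.48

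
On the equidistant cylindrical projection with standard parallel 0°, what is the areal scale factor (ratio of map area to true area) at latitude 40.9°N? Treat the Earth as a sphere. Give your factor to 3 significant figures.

Plate carrée maps x = Rλ, y = Rφ. The meridian scale is h = 1 and the parallel scale is k = 1/cos φ = sec φ.
Areal scale = h·k = 1 × sec φ; at 40.9°, h = 1.000, k = 1.323, so h·k = 1.323.

1.32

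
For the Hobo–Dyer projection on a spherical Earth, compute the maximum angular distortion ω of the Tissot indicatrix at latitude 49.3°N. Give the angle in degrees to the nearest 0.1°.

22.3°

Hobo–Dyer is a cylindrical equal-area projection with standard parallels at ±37.5°. Cylindrical equal-area (φ₀ = 37.5°): h = cos φ / cos 37.5° along meridians, k = cos 37.5° / cos φ along parallels; h·k = 1.
At 49.3°: h = 0.8220, k = 1.217; principal scales a = 1.217, b = 0.8220.
sin(ω/2) = (a − b)/(a + b) = 0.3947/2.039 = 0.1936, so ω = 2 arcsin(0.1936) ≈ 22.3°.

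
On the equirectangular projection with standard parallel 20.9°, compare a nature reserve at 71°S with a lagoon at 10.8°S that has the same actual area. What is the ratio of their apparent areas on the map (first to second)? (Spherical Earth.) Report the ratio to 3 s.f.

In the equirectangular projection with standard parallel φ₀ = 20.9° (x = Rλ cos φ₀, y = Rφ), meridians are true-scale (h = 1) and the parallel scale is k = cos φ₀ / cos φ.
Areal scale at 71°: h·k = 1.000 × 2.869 = 2.869.
Areal scale at 10.8°: h·k = 1.000 × 0.9511 = 0.9511.
Ratio = 2.869/0.9511 ≈ 3.02.

3.02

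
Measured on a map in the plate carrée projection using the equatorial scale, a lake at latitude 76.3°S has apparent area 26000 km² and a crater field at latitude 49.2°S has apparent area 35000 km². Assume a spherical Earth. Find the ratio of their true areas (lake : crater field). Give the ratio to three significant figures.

Plate carrée has h = 1 and k = sec φ, giving areal scale sec φ; true area = (apparent area) · cos φ.
True area of lake: 26000 × cos(76.3°) = 26000 × 0.2368 = 6158 km².
True area of crater field: 35000 × cos(49.2°) = 35000 × 0.6534 = 22870 km².
Ratio = 6158 / 22870 ≈ 0.269.

0.269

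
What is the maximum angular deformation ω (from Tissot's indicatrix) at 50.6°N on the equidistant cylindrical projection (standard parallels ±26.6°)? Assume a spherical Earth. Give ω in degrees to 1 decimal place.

With standard parallel φ₀ = 26.6°, the equirectangular projection gives x = Rλ cos φ₀, y = Rφ, so h = 1 and k = cos 26.6° / cos φ.
At 50.6°: h = 1.000, k = 1.409; principal scales a = 1.409, b = 1.000.
sin(ω/2) = (a − b)/(a + b) = 0.4087/2.409 = 0.1697, so ω = 2 arcsin(0.1697) ≈ 19.5°.

19.5°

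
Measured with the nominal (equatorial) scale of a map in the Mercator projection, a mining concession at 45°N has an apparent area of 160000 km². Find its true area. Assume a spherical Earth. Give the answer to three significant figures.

80000 km²

Mercator is conformal, so the point scale is isotropic: h = k = sec φ = 1/cos φ.
Areal scale = k² = sec²φ = 1/cos²(45°) = 1/0.7071² = 2.000.
True area = apparent / (areal scale) = 160000 / 2.000 ≈ 80000 km².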